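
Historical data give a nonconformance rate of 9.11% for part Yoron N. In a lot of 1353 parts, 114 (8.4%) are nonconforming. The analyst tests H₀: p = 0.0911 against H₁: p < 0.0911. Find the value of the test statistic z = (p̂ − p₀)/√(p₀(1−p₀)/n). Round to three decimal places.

p̂ = 114/1353 = 0.08426.
Under H₀, SE = √(0.0911·0.9089/1353) = √(6.11979e-05) = 0.00782.
z = (0.08426 − 0.0911)/0.00782 = -0.00684/0.00782 = -0.875.
p-value = P(Z < -0.875) ≈ 0.1909.

z = -0.875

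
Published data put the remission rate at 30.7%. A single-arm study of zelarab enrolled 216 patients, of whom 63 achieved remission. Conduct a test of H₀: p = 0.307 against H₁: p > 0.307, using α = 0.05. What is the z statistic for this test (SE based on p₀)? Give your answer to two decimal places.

p̂ = 63/216 ≈ 0.2917.
Standard error under H₀: √(0.307×0.693/216) = 0.0314.
z = (0.2917 − 0.307)/0.0314 = -0.0153/0.0314 = -0.49.
p-value = P(Z > -0.489) ≈ 0.6874; since p > α = 0.05, fail to reject H₀.

z = -0.49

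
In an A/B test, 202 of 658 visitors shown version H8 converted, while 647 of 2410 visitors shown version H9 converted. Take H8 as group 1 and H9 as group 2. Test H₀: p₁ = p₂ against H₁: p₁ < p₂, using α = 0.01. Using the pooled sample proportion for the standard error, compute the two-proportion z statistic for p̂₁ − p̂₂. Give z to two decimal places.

z = 1.96

p̂₁ = 202/658 ≈ 0.30699, p̂₂ = 647/2410 ≈ 0.26846.
Pooled p̂ = (202+647)/(658+2410) = 849/3068 = 0.27673.
SE = √(p̂(1−p̂)(1/n₁+1/n₂)) = √(0.27673·0.72327·0.00193469) = √(0.000387228) = 0.01968.
z = (0.30699 − 0.26846)/0.01968 = 0.03853/0.01968 = 1.96.
p-value = P(Z < 1.958) ≈ 0.9749; since p > α = 0.01, fail to reject H₀.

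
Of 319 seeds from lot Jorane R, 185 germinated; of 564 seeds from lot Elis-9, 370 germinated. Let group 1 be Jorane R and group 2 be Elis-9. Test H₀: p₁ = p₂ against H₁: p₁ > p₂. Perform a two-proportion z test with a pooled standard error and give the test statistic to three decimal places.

z = -2.248

p̂₁ = 185/319 = 0.57994, p̂₂ = 370/564 = 0.65603.
Pooled p̂ = (185+370)/(319+564) = 555/883 = 0.62854.
SE = √(p̂(1−p̂)(1/n₁+1/n₂)) = √(0.62854·0.37146·0.00490785) = √(0.00114587) = 0.03385.
z = (0.57994 − 0.65603)/0.03385 = -0.07609/0.03385 = -2.248.
p-value = P(Z > -2.248) ≈ 0.9877.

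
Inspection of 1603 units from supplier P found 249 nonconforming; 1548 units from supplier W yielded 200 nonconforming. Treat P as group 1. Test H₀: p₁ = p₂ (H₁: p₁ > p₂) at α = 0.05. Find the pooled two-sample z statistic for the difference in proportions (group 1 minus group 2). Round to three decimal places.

p̂₁ = 249/1603 = 0.155334, p̂₂ = 200/1548 = 0.129199.
Pooled p̂ = (249+200)/(1603+1548) = 449/3151 = 0.142494.
SE = √(p̂(1−p̂)(1/n₁+1/n₂)) = √(0.142494·0.857506·0.00126983) = √(0.00015516) = 0.012456.
z = (0.155334 − 0.129199)/0.012456 = 0.026135/0.012456 = 2.098.
p-value = P(Z > 2.098) ≈ 0.0179. With α = 0.05, reject H₀.

z = 2.098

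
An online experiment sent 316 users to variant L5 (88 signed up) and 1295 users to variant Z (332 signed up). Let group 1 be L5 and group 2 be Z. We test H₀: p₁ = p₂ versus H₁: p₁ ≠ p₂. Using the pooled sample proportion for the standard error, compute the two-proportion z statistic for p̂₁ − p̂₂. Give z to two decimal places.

z = 0.80

p̂₁ = 88/316 = 0.2785, p̂₂ = 332/1295 = 0.2564.
Pooled p̂ = (88+332)/(316+1295) = 420/1611 = 0.2607.
SE = √(p̂(1−p̂)(1/n₁+1/n₂)) = √(0.2607·0.7393·0.00393676) = √(0.000758767) = 0.0275.
z = (0.2785 − 0.2564)/0.0275 = 0.0221/0.0275 = 0.80.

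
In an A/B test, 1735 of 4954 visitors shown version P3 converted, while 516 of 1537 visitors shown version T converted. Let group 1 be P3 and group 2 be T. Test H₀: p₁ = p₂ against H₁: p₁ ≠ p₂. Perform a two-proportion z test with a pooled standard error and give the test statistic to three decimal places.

z = 1.044

p̂₁ = 1735/4954 = 0.350222, p̂₂ = 516/1537 = 0.335719.
Pooled p̂ = (1735+516)/(4954+1537) = 2251/6491 = 0.346788.
SE = √(0.226526 × 0.000852475) = 0.013896.
z = (0.350222 − 0.335719)/0.013896 = 0.014503/0.013896 = 1.044.
p-value = 2·P(Z > 1.044) ≈ 0.2966.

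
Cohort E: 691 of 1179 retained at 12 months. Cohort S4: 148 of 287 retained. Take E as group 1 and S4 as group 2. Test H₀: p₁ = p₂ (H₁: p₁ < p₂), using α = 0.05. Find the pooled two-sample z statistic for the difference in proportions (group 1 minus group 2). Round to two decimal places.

p̂₁ = 691/1179 = 0.5861, p̂₂ = 148/287 = 0.5157.
Pooled p̂ = (691+148)/(1179+287) = 839/1466 = 0.5723.
SE = √(p̂(1−p̂)(1/n₁+1/n₂)) = √(0.5723·0.4277·0.0043325) = √(0.00106047) = 0.0326.
z = (0.5861 − 0.5157)/0.0326 = 0.0704/0.0326 = 2.16.
p-value = P(Z < 2.162) ≈ 0.9847; since p > α = 0.05, fail to reject H₀.

z = 2.16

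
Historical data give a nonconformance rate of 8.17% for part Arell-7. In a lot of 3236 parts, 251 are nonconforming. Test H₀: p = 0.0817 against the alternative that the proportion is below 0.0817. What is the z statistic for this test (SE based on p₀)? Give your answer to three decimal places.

z = -0.859

p̂ = 251/3236 = 0.07756.
Under H₀, SE = √(0.0817·0.9183/3236) = √(2.31845e-05) = 0.00482.
z = (0.07756 − 0.0817)/0.00482 = -0.00414/0.00482 = -0.859.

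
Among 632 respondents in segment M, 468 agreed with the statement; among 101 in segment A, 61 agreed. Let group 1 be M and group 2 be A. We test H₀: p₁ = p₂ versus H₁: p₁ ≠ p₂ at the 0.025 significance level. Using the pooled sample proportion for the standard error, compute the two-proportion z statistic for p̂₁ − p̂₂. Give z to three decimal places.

z = 2.843

p̂₁ = 468/632 = 0.74051, p̂₂ = 61/101 = 0.60396.
Pooled p̂ = (468+61)/(632+101) = 529/733 = 0.72169.
SE = √(p̂(1−p̂)(1/n₁+1/n₂)) = √(0.72169·0.27831·0.0114833) = √(0.00230645) = 0.04803.
z = (0.74051 − 0.60396)/0.04803 = 0.13655/0.04803 = 2.843.
p-value = 2·P(Z > 2.843) ≈ 0.0045. With α = 0.025, reject H₀.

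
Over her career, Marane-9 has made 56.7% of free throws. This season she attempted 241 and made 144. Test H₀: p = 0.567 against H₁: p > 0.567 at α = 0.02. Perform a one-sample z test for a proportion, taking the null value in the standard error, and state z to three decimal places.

p̂ = 144/241 = 0.59751.
Standard error under H₀: √(0.567×0.433/241) = 0.03192.
z = (0.59751 − 0.567)/0.03192 = 0.03051/0.03192 = 0.956.
p-value = P(Z > 0.956) ≈ 0.1696; since p > α = 0.02, fail to reject H₀.

z = 0.956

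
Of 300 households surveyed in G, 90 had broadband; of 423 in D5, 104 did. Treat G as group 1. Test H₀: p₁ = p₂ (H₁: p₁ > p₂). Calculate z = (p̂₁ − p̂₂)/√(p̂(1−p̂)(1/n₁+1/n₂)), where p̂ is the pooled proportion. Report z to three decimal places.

z = 1.619

p̂₁ = 90/300 ≈ 0.30000, p̂₂ = 104/423 ≈ 0.24586.
Pooled p̂ = (90+104)/(300+423) = 194/723 = 0.26833.
SE = √(p̂(1−p̂)(1/n₁+1/n₂)) = √(0.26833·0.73167·0.0056974) = √(0.00111856) = 0.03344.
z = (0.30000 − 0.24586)/0.03344 = 0.05414/0.03344 = 1.619.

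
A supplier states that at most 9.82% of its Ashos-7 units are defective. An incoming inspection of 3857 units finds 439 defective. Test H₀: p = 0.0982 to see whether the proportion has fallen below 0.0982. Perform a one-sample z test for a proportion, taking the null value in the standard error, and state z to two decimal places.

z = 3.26

p̂ = 439/3857 ≈ 0.11382.
Standard error under H₀: √(0.0982×0.9018/3857) = 0.00479.
z = (0.11382 − 0.0982)/0.00479 = 0.01562/0.00479 = 3.26.
p-value = P(Z < 3.260) ≈ 0.9994.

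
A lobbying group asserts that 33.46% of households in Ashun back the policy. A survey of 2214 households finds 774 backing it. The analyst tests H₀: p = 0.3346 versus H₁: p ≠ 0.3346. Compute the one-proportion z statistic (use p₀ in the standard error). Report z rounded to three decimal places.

z = 1.495

p̂ = 774/2214 ≈ 0.34959.
Standard error under H₀: √(0.3346×0.6654/2214) = 0.01003.
z = (0.34959 − 0.3346)/0.01003 = 0.01499/0.01003 = 1.495.
p-value = 2·P(Z > 1.495) ≈ 0.1349.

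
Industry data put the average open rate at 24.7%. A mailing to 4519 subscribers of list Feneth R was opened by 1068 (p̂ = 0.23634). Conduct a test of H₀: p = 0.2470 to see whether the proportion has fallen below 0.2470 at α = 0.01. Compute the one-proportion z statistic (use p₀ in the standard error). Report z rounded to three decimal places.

p̂ = 1068/4519 = 0.2363355.
SE = √(p₀(1−p₀)/n) = √(0.18599/4519) = 0.0064154.
z = (0.2363355 − 0.247)/0.0064154 = -0.0106645/0.0064154 = -1.662.
p-value = P(Z < -1.662) ≈ 0.0482; since p > α = 0.01, fail to reject H₀.

z = -1.662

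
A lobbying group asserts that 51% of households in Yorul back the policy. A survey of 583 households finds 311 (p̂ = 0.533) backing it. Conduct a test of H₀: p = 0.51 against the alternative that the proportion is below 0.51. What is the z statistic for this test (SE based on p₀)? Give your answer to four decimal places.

z = 1.1325

p̂ = 311/583 ≈ 0.533448.
Under H₀, SE = √(0.51·0.49/583) = √(0.000428645) = 0.020704.
z = (0.533448 − 0.51)/0.020704 = 0.023448/0.020704 = 1.1325.
p-value = P(Z < 1.133) ≈ 0.8713.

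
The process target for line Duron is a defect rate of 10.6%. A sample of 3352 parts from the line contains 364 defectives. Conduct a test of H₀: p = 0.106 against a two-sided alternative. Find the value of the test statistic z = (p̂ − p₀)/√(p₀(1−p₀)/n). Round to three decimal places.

p̂ = 364/3352 ≈ 0.10859.
SE = √(p₀(1−p₀)/n) = √(0.094764/3352) = 0.00532.
z = (0.10859 − 0.106)/0.00532 = 0.00259/0.00532 = 0.487.

z = 0.487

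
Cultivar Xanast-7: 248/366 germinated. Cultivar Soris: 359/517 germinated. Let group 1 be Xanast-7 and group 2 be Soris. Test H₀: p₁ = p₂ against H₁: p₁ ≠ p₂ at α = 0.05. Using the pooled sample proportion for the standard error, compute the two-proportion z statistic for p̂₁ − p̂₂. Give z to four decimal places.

p̂₁ = 248/366 = 0.677596, p̂₂ = 359/517 = 0.694391.
Pooled p̂ = (248+359)/(366+517) = 607/883 = 0.687429.
SE = √(p̂(1−p̂)(1/n₁+1/n₂)) = √(0.687429·0.312571·0.00466648) = √(0.00100269) = 0.031665.
z = (0.677596 − 0.694391)/0.031665 = -0.016795/0.031665 = -0.5304.
p-value = 2·P(Z > 0.530) ≈ 0.5958; since p > α = 0.05, fail to reject H₀.

z = -0.5304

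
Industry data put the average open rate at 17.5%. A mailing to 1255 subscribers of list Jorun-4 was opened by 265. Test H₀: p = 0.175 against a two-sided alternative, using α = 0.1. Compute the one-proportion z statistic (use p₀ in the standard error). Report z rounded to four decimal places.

z = 3.3709

p̂ = 265/1255 = 0.2111554.
Standard error under H₀: √(0.175×0.825/1255) = 0.0107257.
z = (0.2111554 − 0.175)/0.0107257 = 0.0361554/0.0107257 = 3.3709.
Two-sided p-value ≈ 2·Φ(−3.371) = 0.0007; since p < α = 0.1, reject H₀.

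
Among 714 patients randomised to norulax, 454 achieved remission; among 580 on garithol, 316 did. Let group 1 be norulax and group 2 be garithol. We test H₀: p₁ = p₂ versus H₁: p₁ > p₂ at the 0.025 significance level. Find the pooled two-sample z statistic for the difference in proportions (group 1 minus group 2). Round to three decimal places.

p̂₁ = 454/714 ≈ 0.63585, p̂₂ = 316/580 ≈ 0.54483.
Pooled p̂ = (454+316)/(714+580) = 770/1294 = 0.59505.
SE = √(0.240965 × 0.0031247) = 0.02744.
z = (0.63585 − 0.54483)/0.02744 = 0.09102/0.02744 = 3.317.
p-value = P(Z > 3.317) ≈ 0.0005; since p < α = 0.025, reject H₀.

z = 3.317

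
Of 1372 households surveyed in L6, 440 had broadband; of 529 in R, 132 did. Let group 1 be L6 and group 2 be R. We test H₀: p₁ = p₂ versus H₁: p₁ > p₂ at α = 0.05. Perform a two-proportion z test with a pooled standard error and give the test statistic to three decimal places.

z = 3.032

p̂₁ = 440/1372 ≈ 0.32070, p̂₂ = 132/529 ≈ 0.24953.
Pooled p̂ = (440+132)/(1372+529) = 572/1901 = 0.30089.
SE = √(0.210357 × 0.00261922) = 0.02347.
z = (0.32070 − 0.24953)/0.02347 = 0.07117/0.02347 = 3.032.
p-value = P(Z > 3.032) ≈ 0.0012. With α = 0.05, reject H₀.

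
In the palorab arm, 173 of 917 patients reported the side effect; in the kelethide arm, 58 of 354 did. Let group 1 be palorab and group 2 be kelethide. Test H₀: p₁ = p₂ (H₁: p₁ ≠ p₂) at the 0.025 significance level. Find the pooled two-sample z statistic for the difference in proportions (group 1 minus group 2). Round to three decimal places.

p̂₁ = 173/917 ≈ 0.188659, p̂₂ = 58/354 ≈ 0.163842.
Pooled p̂ = (173+58)/(917+354) = 231/1271 = 0.181747.
SE = √(0.148715 × 0.00391537) = 0.024130.
z = (0.188659 − 0.163842)/0.024130 = 0.024817/0.024130 = 1.028.
p-value = 2·P(Z > 1.028) ≈ 0.3037; since p > α = 0.025, fail to reject H₀.

z = 1.028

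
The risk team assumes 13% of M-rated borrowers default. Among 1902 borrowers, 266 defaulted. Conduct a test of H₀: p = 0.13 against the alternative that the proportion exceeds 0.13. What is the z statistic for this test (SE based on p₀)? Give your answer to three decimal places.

z = 1.278

p̂ = 266/1902 ≈ 0.13985.
Standard error under H₀: √(0.13×0.87/1902) = 0.00771.
z = (0.13985 − 0.13)/0.00771 = 0.00985/0.00771 = 1.278.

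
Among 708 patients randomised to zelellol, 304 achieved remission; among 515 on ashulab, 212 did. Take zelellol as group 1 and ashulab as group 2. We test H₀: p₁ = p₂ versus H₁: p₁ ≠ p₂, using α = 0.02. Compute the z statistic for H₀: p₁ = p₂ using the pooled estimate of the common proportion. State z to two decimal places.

z = 0.62

p̂₁ = 304/708 = 0.4294, p̂₂ = 212/515 = 0.4117.
Pooled p̂ = (304+212)/(708+515) = 516/1223 = 0.4219.
SE = √(p̂(1−p̂)(1/n₁+1/n₂)) = √(0.4219·0.5781·0.00335418) = √(0.000818092) = 0.0286.
z = (0.4294 − 0.4117)/0.0286 = 0.0177/0.0286 = 0.62.
Two-sided p-value ≈ 2·Φ(−0.620) = 0.5354, so at α = 0.02 we fail to reject H₀.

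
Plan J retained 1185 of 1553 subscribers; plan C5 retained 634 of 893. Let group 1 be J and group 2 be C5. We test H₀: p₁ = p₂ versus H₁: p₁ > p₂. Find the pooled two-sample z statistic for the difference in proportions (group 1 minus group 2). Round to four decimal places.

p̂₁ = 1185/1553 = 0.7630393, p̂₂ = 634/893 = 0.7099664.
Pooled p̂ = (1185+634)/(1553+893) = 1819/2446 = 0.7436631.
SE = √(0.190628 × 0.00176374) = 0.0183362.
z = (0.7630393 − 0.7099664)/0.0183362 = 0.0530729/0.0183362 = 2.8944.
p-value = P(Z > 2.894) ≈ 0.0019.

z = 2.8944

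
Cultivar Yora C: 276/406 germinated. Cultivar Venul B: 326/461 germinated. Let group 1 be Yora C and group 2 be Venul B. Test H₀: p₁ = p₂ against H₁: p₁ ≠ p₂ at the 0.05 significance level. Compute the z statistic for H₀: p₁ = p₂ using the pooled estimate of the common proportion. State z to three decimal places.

z = -0.872

p̂₁ = 276/406 = 0.679803, p̂₂ = 326/461 = 0.707158.
Pooled p̂ = (276+326)/(406+461) = 602/867 = 0.694348.
SE = √(0.212229 × 0.00463225) = 0.031354.
z = (0.679803 − 0.707158)/0.031354 = -0.027355/0.031354 = -0.872.
Two-sided p-value ≈ 2·Φ(−0.872) = 0.3830. With α = 0.05, fail to reject H₀.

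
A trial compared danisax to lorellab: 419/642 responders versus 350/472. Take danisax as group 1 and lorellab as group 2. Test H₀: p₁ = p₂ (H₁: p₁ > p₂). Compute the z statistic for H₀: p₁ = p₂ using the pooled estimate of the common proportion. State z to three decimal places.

p̂₁ = 419/642 = 0.652648, p̂₂ = 350/472 = 0.741525.
Pooled p̂ = (419+350)/(642+472) = 769/1114 = 0.690305.
SE = √(0.213784 × 0.00367628) = 0.028034.
z = (0.652648 − 0.741525)/0.028034 = -0.088877/0.028034 = -3.170.
p-value = P(Z > -3.170) ≈ 0.9992.

z = -3.170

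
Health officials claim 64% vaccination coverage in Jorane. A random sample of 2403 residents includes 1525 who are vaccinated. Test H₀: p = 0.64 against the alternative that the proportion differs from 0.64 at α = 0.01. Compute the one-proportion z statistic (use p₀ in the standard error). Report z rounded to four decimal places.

p̂ = 1525/2403 = 0.634623.
SE = √(p₀(1−p₀)/n) = √(0.2304/2403) = 0.009792.
z = (0.634623 − 0.64)/0.009792 = -0.005377/0.009792 = -0.5491.
Two-sided p-value ≈ 2·Φ(−0.549) = 0.5829; since p > α = 0.01, fail to reject H₀.

z = -0.5491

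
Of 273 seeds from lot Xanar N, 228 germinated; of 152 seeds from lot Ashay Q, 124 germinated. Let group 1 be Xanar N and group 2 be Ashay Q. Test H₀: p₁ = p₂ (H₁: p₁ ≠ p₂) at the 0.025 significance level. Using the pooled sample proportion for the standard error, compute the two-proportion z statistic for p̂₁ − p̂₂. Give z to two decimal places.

z = 0.51

p̂₁ = 228/273 ≈ 0.8352, p̂₂ = 124/152 ≈ 0.8158.
Pooled p̂ = (228+124)/(273+152) = 352/425 = 0.8282.
SE = √(0.142262 × 0.010242) = 0.0382.
z = (0.8352 − 0.8158)/0.0382 = 0.0194/0.0382 = 0.51.
p-value = 2·P(Z > 0.508) ≈ 0.6117; since p > α = 0.025, fail to reject H₀.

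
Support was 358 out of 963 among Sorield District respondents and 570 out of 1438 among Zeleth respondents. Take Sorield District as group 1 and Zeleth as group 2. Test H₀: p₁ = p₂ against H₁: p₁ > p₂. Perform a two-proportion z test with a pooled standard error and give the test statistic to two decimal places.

z = -1.21

p̂₁ = 358/963 ≈ 0.3718, p̂₂ = 570/1438 ≈ 0.3964.
Pooled p̂ = (358+570)/(963+1438) = 928/2401 = 0.3865.
SE = √(p̂(1−p̂)(1/n₁+1/n₂)) = √(0.3865·0.6135·0.00173383) = √(0.000411125) = 0.0203.
z = (0.3718 − 0.3964)/0.0203 = -0.0246/0.0203 = -1.21.
p-value = P(Z > -1.215) ≈ 0.8878.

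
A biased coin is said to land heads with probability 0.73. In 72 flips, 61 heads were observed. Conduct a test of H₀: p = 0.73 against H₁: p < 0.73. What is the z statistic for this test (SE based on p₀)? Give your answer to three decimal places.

p̂ = 61/72 = 0.84722.
Standard error under H₀: √(0.73×0.27/72) = 0.05232.
z = (0.84722 − 0.73)/0.05232 = 0.11722/0.05232 = 2.240.
p-value = P(Z < 2.240) ≈ 0.9875.

z = 2.240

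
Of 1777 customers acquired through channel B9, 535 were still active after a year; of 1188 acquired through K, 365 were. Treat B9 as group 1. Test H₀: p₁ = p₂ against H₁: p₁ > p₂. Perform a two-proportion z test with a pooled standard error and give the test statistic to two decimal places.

p̂₁ = 535/1777 ≈ 0.30107, p̂₂ = 365/1188 ≈ 0.30724.
Pooled p̂ = (535+365)/(1777+1188) = 900/2965 = 0.30354.
SE = √(p̂(1−p̂)(1/n₁+1/n₂)) = √(0.30354·0.69646·0.0014045) = √(0.000296916) = 0.01723.
z = (0.30107 − 0.30724)/0.01723 = -0.00617/0.01723 = -0.36.
p-value = P(Z > -0.358) ≈ 0.6399.

z = -0.36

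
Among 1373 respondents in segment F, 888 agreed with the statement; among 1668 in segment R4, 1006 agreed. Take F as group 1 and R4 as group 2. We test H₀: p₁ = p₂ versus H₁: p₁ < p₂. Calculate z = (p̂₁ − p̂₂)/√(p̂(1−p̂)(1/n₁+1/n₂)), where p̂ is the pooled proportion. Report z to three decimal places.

z = 2.471

p̂₁ = 888/1373 = 0.64676, p̂₂ = 1006/1668 = 0.60312.
Pooled p̂ = (888+1006)/(1373+1668) = 1894/3041 = 0.62282.
SE = √(p̂(1−p̂)(1/n₁+1/n₂)) = √(0.62282·0.37718·0.00132785) = √(0.000311932) = 0.01766.
z = (0.64676 − 0.60312)/0.01766 = 0.04364/0.01766 = 2.471.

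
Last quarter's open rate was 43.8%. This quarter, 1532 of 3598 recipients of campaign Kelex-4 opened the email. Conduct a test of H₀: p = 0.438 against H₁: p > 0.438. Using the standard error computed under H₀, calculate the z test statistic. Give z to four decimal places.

z = -1.4759

p̂ = 1532/3598 ≈ 0.4257921.
Under H₀, SE = √(0.438·0.562/3598) = √(6.84147e-05) = 0.0082713.
z = (0.4257921 − 0.438)/0.0082713 = -0.0122079/0.0082713 = -1.4759.
p-value = P(Z > -1.476) ≈ 0.9300.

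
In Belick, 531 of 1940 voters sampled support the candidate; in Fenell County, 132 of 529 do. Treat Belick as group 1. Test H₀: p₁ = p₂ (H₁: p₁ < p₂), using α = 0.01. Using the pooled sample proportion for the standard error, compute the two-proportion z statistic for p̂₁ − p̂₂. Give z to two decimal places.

p̂₁ = 531/1940 ≈ 0.27371, p̂₂ = 132/529 ≈ 0.24953.
Pooled p̂ = (531+132)/(1940+529) = 663/2469 = 0.26853.
SE = √(p̂(1−p̂)(1/n₁+1/n₂)) = √(0.26853·0.73147·0.00240582) = √(0.000472555) = 0.02174.
z = (0.27371 − 0.24953)/0.02174 = 0.02418/0.02174 = 1.11.
p-value = P(Z < 1.113) ≈ 0.8670; since p > α = 0.01, fail to reject H₀.

z = 1.11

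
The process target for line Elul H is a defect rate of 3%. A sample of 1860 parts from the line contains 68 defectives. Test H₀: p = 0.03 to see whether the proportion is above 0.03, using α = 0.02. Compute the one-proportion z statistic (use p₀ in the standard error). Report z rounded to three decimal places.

p̂ = 68/1860 ≈ 0.036559.
Under H₀, SE = √(0.03·0.97/1860) = √(1.56452e-05) = 0.003955.
z = (0.036559 − 0.03)/0.003955 = 0.006559/0.003955 = 1.658.
p-value = P(Z > 1.658) ≈ 0.0486; since p > α = 0.02, fail to reject H₀.

z = 1.658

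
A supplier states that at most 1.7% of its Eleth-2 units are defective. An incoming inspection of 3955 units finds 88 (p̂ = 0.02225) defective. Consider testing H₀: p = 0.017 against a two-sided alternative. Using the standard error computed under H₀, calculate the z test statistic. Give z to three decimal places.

z = 2.554

p̂ = 88/3955 ≈ 0.022250.
SE = √(p₀(1−p₀)/n) = √(0.016711/3955) = 0.002056.
z = (0.022250 − 0.017)/0.002056 = 0.005250/0.002056 = 2.554.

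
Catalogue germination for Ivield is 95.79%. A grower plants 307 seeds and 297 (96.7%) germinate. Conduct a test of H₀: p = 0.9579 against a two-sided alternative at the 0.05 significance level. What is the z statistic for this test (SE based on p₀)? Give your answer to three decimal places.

p̂ = 297/307 = 0.967427.
Standard error under H₀: √(0.9579×0.0421/307) = 0.011461.
z = (0.967427 − 0.9579)/0.011461 = 0.009527/0.011461 = 0.831.
Two-sided p-value ≈ 2·Φ(−0.831) = 0.4059, so at α = 0.05 we fail to reject H₀.

z = 0.831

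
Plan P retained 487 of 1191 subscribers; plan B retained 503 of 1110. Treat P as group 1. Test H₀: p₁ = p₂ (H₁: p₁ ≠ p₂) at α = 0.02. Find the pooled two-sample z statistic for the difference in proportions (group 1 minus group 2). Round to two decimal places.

p̂₁ = 487/1191 = 0.4089, p̂₂ = 503/1110 = 0.4532.
Pooled p̂ = (487+503)/(1191+1110) = 990/2301 = 0.4302.
SE = √(p̂(1−p̂)(1/n₁+1/n₂)) = √(0.4302·0.5698·0.00174053) = √(0.000426665) = 0.0207.
z = (0.4089 − 0.4532)/0.0207 = -0.0443/0.0207 = -2.14.
Two-sided p-value ≈ 2·Φ(−2.142) = 0.0322, so at α = 0.02 we fail to reject H₀.

z = -2.14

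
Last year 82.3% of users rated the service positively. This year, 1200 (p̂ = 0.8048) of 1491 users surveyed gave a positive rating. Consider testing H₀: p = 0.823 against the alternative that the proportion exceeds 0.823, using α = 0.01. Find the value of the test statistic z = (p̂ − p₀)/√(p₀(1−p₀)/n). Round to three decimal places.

z = -1.838

p̂ = 1200/1491 = 0.804829.
Under H₀, SE = √(0.823·0.177/1491) = √(9.77002e-05) = 0.009884.
z = (0.804829 − 0.823)/0.009884 = -0.018171/0.009884 = -1.838.
p-value = P(Z > -1.838) ≈ 0.9670, so at α = 0.01 we fail to reject H₀.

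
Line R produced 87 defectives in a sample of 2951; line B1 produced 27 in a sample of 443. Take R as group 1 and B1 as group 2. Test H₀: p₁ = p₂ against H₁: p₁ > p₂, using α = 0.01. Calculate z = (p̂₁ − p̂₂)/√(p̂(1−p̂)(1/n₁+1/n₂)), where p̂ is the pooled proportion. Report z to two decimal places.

p̂₁ = 87/2951 ≈ 0.02948, p̂₂ = 27/443 ≈ 0.06095.
Pooled p̂ = (87+27)/(2951+443) = 114/3394 = 0.03359.
SE = √(0.0324605 × 0.0025962) = 0.00918.
z = (0.02948 − 0.06095)/0.00918 = -0.03147/0.00918 = -3.43.
p-value = P(Z > -3.428) ≈ 0.9997. With α = 0.01, fail to reject H₀.

z = -3.43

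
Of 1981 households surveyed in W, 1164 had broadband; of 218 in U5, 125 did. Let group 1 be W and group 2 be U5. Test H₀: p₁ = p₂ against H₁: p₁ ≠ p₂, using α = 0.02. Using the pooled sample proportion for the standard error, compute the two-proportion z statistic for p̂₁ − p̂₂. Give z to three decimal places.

z = 0.404

p̂₁ = 1164/1981 = 0.58758, p̂₂ = 125/218 = 0.57339.
Pooled p̂ = (1164+125)/(1981+218) = 1289/2199 = 0.58618.
SE = √(p̂(1−p̂)(1/n₁+1/n₂)) = √(0.58618·0.41382·0.00509195) = √(0.00123517) = 0.03515.
z = (0.58758 − 0.57339)/0.03515 = 0.01419/0.03515 = 0.404.
Two-sided p-value ≈ 2·Φ(−0.404) = 0.6864; since p > α = 0.02, fail to reject H₀.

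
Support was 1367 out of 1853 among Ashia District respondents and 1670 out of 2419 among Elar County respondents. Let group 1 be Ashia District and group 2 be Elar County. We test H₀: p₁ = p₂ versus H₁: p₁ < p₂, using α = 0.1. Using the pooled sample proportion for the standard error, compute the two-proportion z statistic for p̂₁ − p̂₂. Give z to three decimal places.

p̂₁ = 1367/1853 = 0.737723, p̂₂ = 1670/2419 = 0.690368.
Pooled p̂ = (1367+1670)/(1853+2419) = 3037/4272 = 0.710908.
SE = √(0.205518 × 0.000953059) = 0.013995.
z = (0.737723 − 0.690368)/0.013995 = 0.047355/0.013995 = 3.384.
p-value = P(Z < 3.384) ≈ 0.9996, so at α = 0.1 we fail to reject H₀.

z = 3.384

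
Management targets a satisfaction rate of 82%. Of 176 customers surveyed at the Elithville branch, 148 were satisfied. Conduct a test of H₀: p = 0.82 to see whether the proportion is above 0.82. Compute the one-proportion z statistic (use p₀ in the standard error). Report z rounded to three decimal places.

p̂ = 148/176 = 0.84091.
Under H₀, SE = √(0.82·0.18/176) = √(0.000838636) = 0.02896.
z = (0.84091 − 0.82)/0.02896 = 0.02091/0.02896 = 0.722.
p-value = P(Z > 0.722) ≈ 0.2351.

z = 0.722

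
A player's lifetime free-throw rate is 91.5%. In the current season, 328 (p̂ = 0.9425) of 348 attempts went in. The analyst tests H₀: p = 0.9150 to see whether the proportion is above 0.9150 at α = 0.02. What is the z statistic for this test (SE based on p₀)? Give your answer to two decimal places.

z = 1.84

p̂ = 328/348 ≈ 0.94253.
Under H₀, SE = √(0.915·0.085/348) = √(0.000223491) = 0.01495.
z = (0.94253 − 0.915)/0.01495 = 0.02753/0.01495 = 1.84.
p-value = P(Z > 1.841) ≈ 0.0328; since p > α = 0.02, fail to reject H₀.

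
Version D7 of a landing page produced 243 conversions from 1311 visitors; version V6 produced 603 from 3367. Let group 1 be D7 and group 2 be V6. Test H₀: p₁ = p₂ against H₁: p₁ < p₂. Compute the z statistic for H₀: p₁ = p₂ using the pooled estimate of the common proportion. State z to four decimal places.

z = 0.4999

p̂₁ = 243/1311 = 0.185355, p̂₂ = 603/3367 = 0.179091.
Pooled p̂ = (243+603)/(1311+3367) = 846/4678 = 0.180847.
SE = √(p̂(1−p̂)(1/n₁+1/n₂)) = √(0.180847·0.819153·0.00105978) = √(0.000156996) = 0.012530.
z = (0.185355 − 0.179091)/0.012530 = 0.006264/0.012530 = 0.4999.
p-value = P(Z < 0.500) ≈ 0.6914.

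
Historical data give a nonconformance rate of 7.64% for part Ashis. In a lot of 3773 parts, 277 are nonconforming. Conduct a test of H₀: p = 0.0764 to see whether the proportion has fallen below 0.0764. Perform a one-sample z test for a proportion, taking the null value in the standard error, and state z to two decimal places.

p̂ = 277/3773 ≈ 0.07342.
Under H₀, SE = √(0.0764·0.9236/3773) = √(1.87021e-05) = 0.00432.
z = (0.07342 − 0.0764)/0.00432 = -0.00298/0.00432 = -0.69.
p-value = P(Z < -0.690) ≈ 0.2451.

z = -0.69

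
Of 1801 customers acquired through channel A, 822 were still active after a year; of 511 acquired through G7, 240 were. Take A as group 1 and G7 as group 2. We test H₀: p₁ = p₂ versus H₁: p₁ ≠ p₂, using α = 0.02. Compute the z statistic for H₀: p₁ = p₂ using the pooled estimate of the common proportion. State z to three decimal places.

p̂₁ = 822/1801 = 0.45641, p̂₂ = 240/511 = 0.46967.
Pooled p̂ = (822+240)/(1801+511) = 1062/2312 = 0.45934.
SE = √(p̂(1−p̂)(1/n₁+1/n₂)) = √(0.45934·0.54066·0.00251219) = √(0.000623896) = 0.02498.
z = (0.45641 − 0.46967)/0.02498 = -0.01326/0.02498 = -0.531.
p-value = 2·P(Z > 0.531) ≈ 0.5957, so at α = 0.02 we fail to reject H₀.

z = -0.531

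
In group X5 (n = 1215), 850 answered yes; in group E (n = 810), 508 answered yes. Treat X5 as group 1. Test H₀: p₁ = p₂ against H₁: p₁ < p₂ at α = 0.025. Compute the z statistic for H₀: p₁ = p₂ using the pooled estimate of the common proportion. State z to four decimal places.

z = 3.3973

p̂₁ = 850/1215 = 0.699588, p̂₂ = 508/810 = 0.627160.
Pooled p̂ = (850+508)/(1215+810) = 1358/2025 = 0.670617.
SE = √(0.22089 × 0.00205761) = 0.021319.
z = (0.699588 − 0.627160)/0.021319 = 0.072428/0.021319 = 3.3973.
p-value = P(Z < 3.397) ≈ 0.9997, so at α = 0.025 we fail to reject H₀.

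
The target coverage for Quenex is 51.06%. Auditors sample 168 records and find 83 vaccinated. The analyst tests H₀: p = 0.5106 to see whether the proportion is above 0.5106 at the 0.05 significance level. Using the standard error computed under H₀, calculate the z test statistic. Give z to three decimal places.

z = -0.429

p̂ = 83/168 ≈ 0.49405.
Under H₀, SE = √(0.5106·0.4894/168) = √(0.00148743) = 0.03857.
z = (0.49405 − 0.5106)/0.03857 = -0.01655/0.03857 = -0.429.
p-value = P(Z > -0.429) ≈ 0.6661, so at α = 0.05 we fail to reject H₀.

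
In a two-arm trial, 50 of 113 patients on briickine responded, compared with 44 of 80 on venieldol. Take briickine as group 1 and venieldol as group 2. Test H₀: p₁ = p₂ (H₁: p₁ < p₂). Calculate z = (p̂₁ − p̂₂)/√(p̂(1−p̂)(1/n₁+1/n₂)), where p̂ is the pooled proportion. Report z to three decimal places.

z = -1.472

p̂₁ = 50/113 ≈ 0.44248, p̂₂ = 44/80 ≈ 0.55000.
Pooled p̂ = (50+44)/(113+80) = 94/193 = 0.48705.
SE = √(p̂(1−p̂)(1/n₁+1/n₂)) = √(0.48705·0.51295·0.0213496) = √(0.00533381) = 0.07303.
z = (0.44248 − 0.55000)/0.07303 = -0.10752/0.07303 = -1.472.
p-value = P(Z < -1.472) ≈ 0.0705.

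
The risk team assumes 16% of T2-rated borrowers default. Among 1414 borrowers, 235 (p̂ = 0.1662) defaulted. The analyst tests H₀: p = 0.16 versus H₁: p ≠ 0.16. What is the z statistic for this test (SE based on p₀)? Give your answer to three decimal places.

p̂ = 235/1414 ≈ 0.166195.
Standard error under H₀: √(0.16×0.84/1414) = 0.009749.
z = (0.166195 − 0.16)/0.009749 = 0.006195/0.009749 = 0.635.

z = 0.635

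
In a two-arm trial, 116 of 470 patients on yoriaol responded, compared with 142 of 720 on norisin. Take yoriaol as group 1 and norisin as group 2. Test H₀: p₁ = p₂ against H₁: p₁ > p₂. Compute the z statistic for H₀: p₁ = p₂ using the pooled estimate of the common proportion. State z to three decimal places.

z = 2.029

p̂₁ = 116/470 ≈ 0.24681, p̂₂ = 142/720 ≈ 0.19722.
Pooled p̂ = (116+142)/(470+720) = 258/1190 = 0.21681.
SE = √(0.169802 × 0.00351655) = 0.02444.
z = (0.24681 − 0.19722)/0.02444 = 0.04959/0.02444 = 2.029.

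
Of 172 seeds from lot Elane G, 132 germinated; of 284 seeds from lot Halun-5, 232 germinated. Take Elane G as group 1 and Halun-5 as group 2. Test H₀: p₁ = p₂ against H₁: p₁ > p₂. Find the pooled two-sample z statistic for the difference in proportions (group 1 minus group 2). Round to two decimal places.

p̂₁ = 132/172 = 0.7674, p̂₂ = 232/284 = 0.8169.
Pooled p̂ = (132+232)/(172+284) = 364/456 = 0.7982.
SE = √(0.16105 × 0.00933508) = 0.0388.
z = (0.7674 − 0.8169)/0.0388 = -0.0495/0.0388 = -1.28.
p-value = P(Z > -1.276) ≈ 0.8989.

z = -1.28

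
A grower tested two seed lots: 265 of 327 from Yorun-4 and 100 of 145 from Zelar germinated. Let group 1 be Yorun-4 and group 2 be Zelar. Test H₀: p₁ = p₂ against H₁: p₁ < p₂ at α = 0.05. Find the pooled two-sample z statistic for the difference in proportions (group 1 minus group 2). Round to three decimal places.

p̂₁ = 265/327 ≈ 0.810398, p̂₂ = 100/145 ≈ 0.689655.
Pooled p̂ = (265+100)/(327+145) = 365/472 = 0.773305.
SE = √(p̂(1−p̂)(1/n₁+1/n₂)) = √(0.773305·0.226695·0.00995466) = √(0.00174509) = 0.041774.
z = (0.810398 − 0.689655)/0.041774 = 0.120743/0.041774 = 2.890.
p-value = P(Z < 2.890) ≈ 0.9981, so at α = 0.05 we fail to reject H₀.

z = 2.890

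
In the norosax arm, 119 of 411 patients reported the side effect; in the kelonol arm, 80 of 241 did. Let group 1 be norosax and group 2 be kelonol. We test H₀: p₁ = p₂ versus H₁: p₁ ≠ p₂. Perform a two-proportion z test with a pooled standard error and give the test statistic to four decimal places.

z = -1.1352

p̂₁ = 119/411 = 0.289538, p̂₂ = 80/241 = 0.331950.
Pooled p̂ = (119+80)/(411+241) = 199/652 = 0.305215.
SE = √(p̂(1−p̂)(1/n₁+1/n₂)) = √(0.305215·0.694785·0.00658247) = √(0.00139587) = 0.037361.
z = (0.289538 − 0.331950)/0.037361 = -0.042412/0.037361 = -1.1352.
Two-sided p-value ≈ 2·Φ(−1.135) = 0.2563.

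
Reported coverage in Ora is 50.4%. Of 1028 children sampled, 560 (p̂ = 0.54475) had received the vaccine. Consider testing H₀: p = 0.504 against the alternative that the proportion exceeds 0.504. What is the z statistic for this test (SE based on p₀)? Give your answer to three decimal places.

p̂ = 560/1028 ≈ 0.544747.
Standard error under H₀: √(0.504×0.496/1028) = 0.015594.
z = (0.544747 − 0.504)/0.015594 = 0.040747/0.015594 = 2.613.

z = 2.613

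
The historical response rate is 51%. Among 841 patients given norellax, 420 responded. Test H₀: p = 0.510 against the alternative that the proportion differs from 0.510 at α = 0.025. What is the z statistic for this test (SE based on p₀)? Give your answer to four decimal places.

p̂ = 420/841 ≈ 0.499405.
SE = √(p₀(1−p₀)/n) = √(0.2499/841) = 0.017238.
z = (0.499405 − 0.51)/0.017238 = -0.010595/0.017238 = -0.6146.
p-value = 2·P(Z > 0.615) ≈ 0.5388. With α = 0.025, fail to reject H₀.

z = -0.6146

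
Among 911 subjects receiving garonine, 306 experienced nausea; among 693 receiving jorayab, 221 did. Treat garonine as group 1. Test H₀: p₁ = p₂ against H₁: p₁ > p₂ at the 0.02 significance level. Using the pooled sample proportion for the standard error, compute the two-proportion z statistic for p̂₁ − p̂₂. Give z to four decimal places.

z = 0.7177

p̂₁ = 306/911 = 0.335895, p̂₂ = 221/693 = 0.318903.
Pooled p̂ = (306+221)/(911+693) = 527/1604 = 0.328554.
SE = √(p̂(1−p̂)(1/n₁+1/n₂)) = √(0.328554·0.671446·0.0025407) = √(0.000560493) = 0.023675.
z = (0.335895 − 0.318903)/0.023675 = 0.016992/0.023675 = 0.7177.
p-value = P(Z > 0.718) ≈ 0.2365. With α = 0.02, fail to reject H₀.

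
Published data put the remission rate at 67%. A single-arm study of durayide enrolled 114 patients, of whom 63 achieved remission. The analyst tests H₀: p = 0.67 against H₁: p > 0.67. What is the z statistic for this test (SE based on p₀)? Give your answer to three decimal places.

p̂ = 63/114 ≈ 0.55263.
Under H₀, SE = √(0.67·0.33/114) = √(0.00193947) = 0.04404.
z = (0.55263 − 0.67)/0.04404 = -0.11737/0.04404 = -2.665.
p-value = P(Z > -2.665) ≈ 0.9962.

z = -2.665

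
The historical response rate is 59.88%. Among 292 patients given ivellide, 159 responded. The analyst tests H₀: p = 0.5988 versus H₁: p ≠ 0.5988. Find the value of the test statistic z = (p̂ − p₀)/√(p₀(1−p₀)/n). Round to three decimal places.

z = -1.892

p̂ = 159/292 ≈ 0.544521.
SE = √(p₀(1−p₀)/n) = √(0.24024/292) = 0.028683.
z = (0.544521 − 0.5988)/0.028683 = -0.054279/0.028683 = -1.892.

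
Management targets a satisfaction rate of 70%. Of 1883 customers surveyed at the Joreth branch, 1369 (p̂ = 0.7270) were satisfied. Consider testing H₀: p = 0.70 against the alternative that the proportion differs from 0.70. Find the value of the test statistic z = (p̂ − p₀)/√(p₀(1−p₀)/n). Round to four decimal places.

z = 2.5597

p̂ = 1369/1883 ≈ 0.7270313.
Under H₀, SE = √(0.7·0.3/1883) = √(0.000111524) = 0.0105605.
z = (0.7270313 − 0.7)/0.0105605 = 0.0270313/0.0105605 = 2.5597.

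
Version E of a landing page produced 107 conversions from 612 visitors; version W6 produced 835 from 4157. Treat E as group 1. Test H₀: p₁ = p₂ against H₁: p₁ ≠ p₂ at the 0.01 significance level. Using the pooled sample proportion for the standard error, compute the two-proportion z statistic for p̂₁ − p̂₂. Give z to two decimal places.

p̂₁ = 107/612 ≈ 0.17484, p̂₂ = 835/4157 ≈ 0.20087.
Pooled p̂ = (107+835)/(612+4157) = 942/4769 = 0.19753.
SE = √(p̂(1−p̂)(1/n₁+1/n₂)) = √(0.19753·0.80247·0.00187455) = √(0.000297133) = 0.01724.
z = (0.17484 − 0.20087)/0.01724 = -0.02603/0.01724 = -1.51.
Two-sided p-value ≈ 2·Φ(−1.510) = 0.1310. With α = 0.01, fail to reject H₀.

z = -1.51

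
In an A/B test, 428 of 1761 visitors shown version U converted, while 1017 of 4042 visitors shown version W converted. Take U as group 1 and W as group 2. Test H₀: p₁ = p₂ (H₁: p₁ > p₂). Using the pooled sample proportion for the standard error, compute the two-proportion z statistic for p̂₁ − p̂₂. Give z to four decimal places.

p̂₁ = 428/1761 = 0.243044, p̂₂ = 1017/4042 = 0.251608.
Pooled p̂ = (428+1017)/(1761+4042) = 1445/5803 = 0.249009.
SE = √(p̂(1−p̂)(1/n₁+1/n₂)) = √(0.249009·0.750991·0.000815261) = √(0.000152457) = 0.012347.
z = (0.243044 − 0.251608)/0.012347 = -0.008564/0.012347 = -0.6936.

z = -0.6936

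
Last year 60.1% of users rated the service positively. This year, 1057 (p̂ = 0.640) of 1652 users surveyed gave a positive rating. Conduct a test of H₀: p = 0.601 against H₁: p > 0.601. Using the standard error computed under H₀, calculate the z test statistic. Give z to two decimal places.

z = 3.22

p̂ = 1057/1652 ≈ 0.63983.
Standard error under H₀: √(0.601×0.399/1652) = 0.01205.
z = (0.63983 − 0.601)/0.01205 = 0.03883/0.01205 = 3.22.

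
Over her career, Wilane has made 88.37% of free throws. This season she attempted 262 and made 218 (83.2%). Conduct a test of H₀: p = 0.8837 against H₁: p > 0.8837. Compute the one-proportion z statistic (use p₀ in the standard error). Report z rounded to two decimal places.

p̂ = 218/262 ≈ 0.8321.
SE = √(p₀(1−p₀)/n) = √(0.10277/262) = 0.0198.
z = (0.8321 − 0.8837)/0.0198 = -0.0516/0.0198 = -2.61.
p-value = P(Z > -2.607) ≈ 0.9954.

z = -2.61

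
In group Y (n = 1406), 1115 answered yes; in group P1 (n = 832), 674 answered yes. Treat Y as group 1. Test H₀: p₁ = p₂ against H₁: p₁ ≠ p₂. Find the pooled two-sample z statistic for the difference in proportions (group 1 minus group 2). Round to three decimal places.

z = -0.974

p̂₁ = 1115/1406 ≈ 0.79303, p̂₂ = 674/832 ≈ 0.81010.
Pooled p̂ = (1115+674)/(1406+832) = 1789/2238 = 0.79937.
SE = √(p̂(1−p̂)(1/n₁+1/n₂)) = √(0.79937·0.20063·0.00191316) = √(0.000306823) = 0.01752.
z = (0.79303 − 0.81010)/0.01752 = -0.01707/0.01752 = -0.974.
Two-sided p-value ≈ 2·Φ(−0.974) = 0.3299.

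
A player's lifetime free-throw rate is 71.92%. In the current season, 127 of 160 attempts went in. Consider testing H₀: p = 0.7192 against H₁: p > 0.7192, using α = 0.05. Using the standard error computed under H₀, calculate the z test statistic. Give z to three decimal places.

p̂ = 127/160 = 0.79375.
Under H₀, SE = √(0.7192·0.2808/160) = √(0.0012622) = 0.03553.
z = (0.79375 − 0.7192)/0.03553 = 0.07455/0.03553 = 2.098.
p-value = P(Z > 2.098) ≈ 0.0179. With α = 0.05, reject H₀.

z = 2.098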